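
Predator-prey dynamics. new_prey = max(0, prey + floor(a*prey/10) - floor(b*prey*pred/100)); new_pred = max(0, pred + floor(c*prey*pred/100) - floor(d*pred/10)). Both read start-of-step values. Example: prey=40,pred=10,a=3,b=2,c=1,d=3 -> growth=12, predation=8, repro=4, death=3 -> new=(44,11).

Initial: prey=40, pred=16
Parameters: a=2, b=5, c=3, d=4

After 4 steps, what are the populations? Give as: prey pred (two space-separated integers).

Step 1: prey: 40+8-32=16; pred: 16+19-6=29
Step 2: prey: 16+3-23=0; pred: 29+13-11=31
Step 3: prey: 0+0-0=0; pred: 31+0-12=19
Step 4: prey: 0+0-0=0; pred: 19+0-7=12

Answer: 0 12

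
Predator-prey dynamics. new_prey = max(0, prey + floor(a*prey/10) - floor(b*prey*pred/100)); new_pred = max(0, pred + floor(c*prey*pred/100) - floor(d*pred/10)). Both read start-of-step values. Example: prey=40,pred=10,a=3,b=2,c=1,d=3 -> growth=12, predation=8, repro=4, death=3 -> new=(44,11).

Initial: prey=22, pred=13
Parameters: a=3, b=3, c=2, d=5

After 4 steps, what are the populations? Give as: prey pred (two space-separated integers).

Step 1: prey: 22+6-8=20; pred: 13+5-6=12
Step 2: prey: 20+6-7=19; pred: 12+4-6=10
Step 3: prey: 19+5-5=19; pred: 10+3-5=8
Step 4: prey: 19+5-4=20; pred: 8+3-4=7

Answer: 20 7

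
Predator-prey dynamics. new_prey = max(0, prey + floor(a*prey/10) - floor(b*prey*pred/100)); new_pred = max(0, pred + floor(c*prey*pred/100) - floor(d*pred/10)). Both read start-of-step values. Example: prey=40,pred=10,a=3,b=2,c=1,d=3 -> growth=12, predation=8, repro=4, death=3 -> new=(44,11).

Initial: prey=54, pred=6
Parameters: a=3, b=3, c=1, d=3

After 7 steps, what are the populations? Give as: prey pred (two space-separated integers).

Answer: 14 26

Derivation:
Step 1: prey: 54+16-9=61; pred: 6+3-1=8
Step 2: prey: 61+18-14=65; pred: 8+4-2=10
Step 3: prey: 65+19-19=65; pred: 10+6-3=13
Step 4: prey: 65+19-25=59; pred: 13+8-3=18
Step 5: prey: 59+17-31=45; pred: 18+10-5=23
Step 6: prey: 45+13-31=27; pred: 23+10-6=27
Step 7: prey: 27+8-21=14; pred: 27+7-8=26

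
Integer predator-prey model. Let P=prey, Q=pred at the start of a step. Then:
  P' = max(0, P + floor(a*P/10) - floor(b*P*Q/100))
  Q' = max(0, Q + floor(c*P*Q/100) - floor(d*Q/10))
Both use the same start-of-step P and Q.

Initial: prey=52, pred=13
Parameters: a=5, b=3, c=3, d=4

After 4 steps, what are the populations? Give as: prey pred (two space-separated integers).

Step 1: prey: 52+26-20=58; pred: 13+20-5=28
Step 2: prey: 58+29-48=39; pred: 28+48-11=65
Step 3: prey: 39+19-76=0; pred: 65+76-26=115
Step 4: prey: 0+0-0=0; pred: 115+0-46=69

Answer: 0 69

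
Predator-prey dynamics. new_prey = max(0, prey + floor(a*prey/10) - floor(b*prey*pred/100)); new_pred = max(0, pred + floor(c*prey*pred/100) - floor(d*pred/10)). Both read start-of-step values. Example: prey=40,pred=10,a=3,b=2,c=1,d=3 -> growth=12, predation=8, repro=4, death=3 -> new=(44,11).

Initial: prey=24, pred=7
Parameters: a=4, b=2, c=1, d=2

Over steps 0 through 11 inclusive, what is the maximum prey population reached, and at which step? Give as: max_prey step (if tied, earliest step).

Step 1: prey: 24+9-3=30; pred: 7+1-1=7
Step 2: prey: 30+12-4=38; pred: 7+2-1=8
Step 3: prey: 38+15-6=47; pred: 8+3-1=10
Step 4: prey: 47+18-9=56; pred: 10+4-2=12
Step 5: prey: 56+22-13=65; pred: 12+6-2=16
Step 6: prey: 65+26-20=71; pred: 16+10-3=23
Step 7: prey: 71+28-32=67; pred: 23+16-4=35
Step 8: prey: 67+26-46=47; pred: 35+23-7=51
Step 9: prey: 47+18-47=18; pred: 51+23-10=64
Step 10: prey: 18+7-23=2; pred: 64+11-12=63
Step 11: prey: 2+0-2=0; pred: 63+1-12=52
Max prey = 71 at step 6

Answer: 71 6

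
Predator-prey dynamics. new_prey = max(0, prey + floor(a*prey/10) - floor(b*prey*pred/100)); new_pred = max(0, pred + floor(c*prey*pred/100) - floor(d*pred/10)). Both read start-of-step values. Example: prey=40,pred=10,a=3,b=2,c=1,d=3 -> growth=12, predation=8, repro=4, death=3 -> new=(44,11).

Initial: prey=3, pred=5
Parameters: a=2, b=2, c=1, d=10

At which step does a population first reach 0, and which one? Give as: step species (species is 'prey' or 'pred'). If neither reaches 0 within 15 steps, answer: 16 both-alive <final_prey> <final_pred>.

Step 1: prey: 3+0-0=3; pred: 5+0-5=0
First extinction: pred at step 1

Answer: 1 pred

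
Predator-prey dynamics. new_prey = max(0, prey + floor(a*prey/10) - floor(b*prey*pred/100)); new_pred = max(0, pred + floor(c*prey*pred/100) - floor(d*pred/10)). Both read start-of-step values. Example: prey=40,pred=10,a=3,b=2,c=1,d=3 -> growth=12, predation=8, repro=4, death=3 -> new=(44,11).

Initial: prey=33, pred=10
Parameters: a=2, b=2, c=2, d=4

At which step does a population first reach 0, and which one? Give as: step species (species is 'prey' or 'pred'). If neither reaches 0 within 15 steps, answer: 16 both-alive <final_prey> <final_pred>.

Answer: 16 both-alive 14 2

Derivation:
Step 1: prey: 33+6-6=33; pred: 10+6-4=12
Step 2: prey: 33+6-7=32; pred: 12+7-4=15
Step 3: prey: 32+6-9=29; pred: 15+9-6=18
Step 4: prey: 29+5-10=24; pred: 18+10-7=21
Step 5: prey: 24+4-10=18; pred: 21+10-8=23
Step 6: prey: 18+3-8=13; pred: 23+8-9=22
Step 7: prey: 13+2-5=10; pred: 22+5-8=19
Step 8: prey: 10+2-3=9; pred: 19+3-7=15
Step 9: prey: 9+1-2=8; pred: 15+2-6=11
Step 10: prey: 8+1-1=8; pred: 11+1-4=8
Step 11: prey: 8+1-1=8; pred: 8+1-3=6
Step 12: prey: 8+1-0=9; pred: 6+0-2=4
Step 13: prey: 9+1-0=10; pred: 4+0-1=3
Step 14: prey: 10+2-0=12; pred: 3+0-1=2
Step 15: prey: 12+2-0=14; pred: 2+0-0=2
No extinction within 15 steps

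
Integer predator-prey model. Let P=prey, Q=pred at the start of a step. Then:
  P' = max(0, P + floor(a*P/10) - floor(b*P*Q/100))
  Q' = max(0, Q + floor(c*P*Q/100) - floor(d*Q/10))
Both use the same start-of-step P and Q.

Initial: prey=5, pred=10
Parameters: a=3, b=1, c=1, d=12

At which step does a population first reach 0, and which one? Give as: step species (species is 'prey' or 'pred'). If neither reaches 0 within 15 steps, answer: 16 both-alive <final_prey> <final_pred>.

Answer: 1 pred

Derivation:
Step 1: prey: 5+1-0=6; pred: 10+0-12=0
First extinction: pred at step 1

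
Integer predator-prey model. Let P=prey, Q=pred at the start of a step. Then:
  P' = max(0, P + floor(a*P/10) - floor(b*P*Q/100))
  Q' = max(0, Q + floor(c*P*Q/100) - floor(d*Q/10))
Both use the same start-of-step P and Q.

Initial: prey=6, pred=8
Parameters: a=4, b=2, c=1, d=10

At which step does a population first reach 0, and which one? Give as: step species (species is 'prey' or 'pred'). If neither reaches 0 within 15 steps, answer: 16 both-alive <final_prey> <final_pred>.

Answer: 1 pred

Derivation:
Step 1: prey: 6+2-0=8; pred: 8+0-8=0
First extinction: pred at step 1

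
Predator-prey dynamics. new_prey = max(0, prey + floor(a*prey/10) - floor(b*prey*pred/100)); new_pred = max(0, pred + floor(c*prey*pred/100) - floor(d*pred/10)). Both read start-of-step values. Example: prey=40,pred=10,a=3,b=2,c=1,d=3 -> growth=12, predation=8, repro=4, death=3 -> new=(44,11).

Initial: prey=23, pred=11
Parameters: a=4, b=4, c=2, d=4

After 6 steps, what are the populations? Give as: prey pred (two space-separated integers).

Step 1: prey: 23+9-10=22; pred: 11+5-4=12
Step 2: prey: 22+8-10=20; pred: 12+5-4=13
Step 3: prey: 20+8-10=18; pred: 13+5-5=13
Step 4: prey: 18+7-9=16; pred: 13+4-5=12
Step 5: prey: 16+6-7=15; pred: 12+3-4=11
Step 6: prey: 15+6-6=15; pred: 11+3-4=10

Answer: 15 10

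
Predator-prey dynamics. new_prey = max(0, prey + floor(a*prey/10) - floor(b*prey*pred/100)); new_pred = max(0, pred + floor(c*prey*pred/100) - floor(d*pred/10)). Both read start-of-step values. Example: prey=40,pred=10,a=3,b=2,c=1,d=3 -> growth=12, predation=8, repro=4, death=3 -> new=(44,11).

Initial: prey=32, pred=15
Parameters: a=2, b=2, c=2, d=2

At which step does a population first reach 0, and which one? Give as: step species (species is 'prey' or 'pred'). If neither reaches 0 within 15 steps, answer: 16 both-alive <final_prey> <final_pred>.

Answer: 16 both-alive 1 6

Derivation:
Step 1: prey: 32+6-9=29; pred: 15+9-3=21
Step 2: prey: 29+5-12=22; pred: 21+12-4=29
Step 3: prey: 22+4-12=14; pred: 29+12-5=36
Step 4: prey: 14+2-10=6; pred: 36+10-7=39
Step 5: prey: 6+1-4=3; pred: 39+4-7=36
Step 6: prey: 3+0-2=1; pred: 36+2-7=31
Step 7: prey: 1+0-0=1; pred: 31+0-6=25
Step 8: prey: 1+0-0=1; pred: 25+0-5=20
Step 9: prey: 1+0-0=1; pred: 20+0-4=16
Step 10: prey: 1+0-0=1; pred: 16+0-3=13
Step 11: prey: 1+0-0=1; pred: 13+0-2=11
Step 12: prey: 1+0-0=1; pred: 11+0-2=9
Step 13: prey: 1+0-0=1; pred: 9+0-1=8
Step 14: prey: 1+0-0=1; pred: 8+0-1=7
Step 15: prey: 1+0-0=1; pred: 7+0-1=6
No extinction within 15 steps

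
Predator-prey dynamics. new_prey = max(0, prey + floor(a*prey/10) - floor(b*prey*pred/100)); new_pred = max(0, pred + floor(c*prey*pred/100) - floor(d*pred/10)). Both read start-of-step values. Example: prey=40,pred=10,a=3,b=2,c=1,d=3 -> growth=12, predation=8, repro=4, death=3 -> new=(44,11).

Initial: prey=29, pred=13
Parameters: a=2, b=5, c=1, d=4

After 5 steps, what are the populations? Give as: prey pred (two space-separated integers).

Answer: 8 2

Derivation:
Step 1: prey: 29+5-18=16; pred: 13+3-5=11
Step 2: prey: 16+3-8=11; pred: 11+1-4=8
Step 3: prey: 11+2-4=9; pred: 8+0-3=5
Step 4: prey: 9+1-2=8; pred: 5+0-2=3
Step 5: prey: 8+1-1=8; pred: 3+0-1=2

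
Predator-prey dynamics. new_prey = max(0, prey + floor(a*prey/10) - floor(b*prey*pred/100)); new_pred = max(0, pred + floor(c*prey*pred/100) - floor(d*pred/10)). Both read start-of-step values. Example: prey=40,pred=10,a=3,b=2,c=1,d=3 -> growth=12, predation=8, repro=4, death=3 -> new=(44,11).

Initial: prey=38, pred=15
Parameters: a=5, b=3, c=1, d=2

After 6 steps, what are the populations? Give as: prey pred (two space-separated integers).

Step 1: prey: 38+19-17=40; pred: 15+5-3=17
Step 2: prey: 40+20-20=40; pred: 17+6-3=20
Step 3: prey: 40+20-24=36; pred: 20+8-4=24
Step 4: prey: 36+18-25=29; pred: 24+8-4=28
Step 5: prey: 29+14-24=19; pred: 28+8-5=31
Step 6: prey: 19+9-17=11; pred: 31+5-6=30

Answer: 11 30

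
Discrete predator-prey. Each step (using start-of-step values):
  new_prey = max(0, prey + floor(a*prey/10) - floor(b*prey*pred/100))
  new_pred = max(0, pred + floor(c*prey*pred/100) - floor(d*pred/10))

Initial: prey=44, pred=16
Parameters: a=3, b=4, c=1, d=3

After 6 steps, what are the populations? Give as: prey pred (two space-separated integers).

Step 1: prey: 44+13-28=29; pred: 16+7-4=19
Step 2: prey: 29+8-22=15; pred: 19+5-5=19
Step 3: prey: 15+4-11=8; pred: 19+2-5=16
Step 4: prey: 8+2-5=5; pred: 16+1-4=13
Step 5: prey: 5+1-2=4; pred: 13+0-3=10
Step 6: prey: 4+1-1=4; pred: 10+0-3=7

Answer: 4 7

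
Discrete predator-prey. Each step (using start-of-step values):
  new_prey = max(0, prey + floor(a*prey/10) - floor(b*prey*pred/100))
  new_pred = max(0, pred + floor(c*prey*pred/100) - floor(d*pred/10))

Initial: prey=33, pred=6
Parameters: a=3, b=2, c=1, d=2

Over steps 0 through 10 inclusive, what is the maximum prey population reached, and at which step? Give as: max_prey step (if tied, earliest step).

Answer: 62 5

Derivation:
Step 1: prey: 33+9-3=39; pred: 6+1-1=6
Step 2: prey: 39+11-4=46; pred: 6+2-1=7
Step 3: prey: 46+13-6=53; pred: 7+3-1=9
Step 4: prey: 53+15-9=59; pred: 9+4-1=12
Step 5: prey: 59+17-14=62; pred: 12+7-2=17
Step 6: prey: 62+18-21=59; pred: 17+10-3=24
Step 7: prey: 59+17-28=48; pred: 24+14-4=34
Step 8: prey: 48+14-32=30; pred: 34+16-6=44
Step 9: prey: 30+9-26=13; pred: 44+13-8=49
Step 10: prey: 13+3-12=4; pred: 49+6-9=46
Max prey = 62 at step 5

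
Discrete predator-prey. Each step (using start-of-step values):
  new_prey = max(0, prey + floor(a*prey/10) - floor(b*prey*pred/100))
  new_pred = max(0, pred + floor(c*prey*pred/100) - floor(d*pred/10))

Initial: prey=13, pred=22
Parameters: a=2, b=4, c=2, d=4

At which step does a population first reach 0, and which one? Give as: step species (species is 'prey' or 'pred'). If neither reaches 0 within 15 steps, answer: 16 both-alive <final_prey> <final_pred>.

Answer: 16 both-alive 1 2

Derivation:
Step 1: prey: 13+2-11=4; pred: 22+5-8=19
Step 2: prey: 4+0-3=1; pred: 19+1-7=13
Step 3: prey: 1+0-0=1; pred: 13+0-5=8
Step 4: prey: 1+0-0=1; pred: 8+0-3=5
Step 5: prey: 1+0-0=1; pred: 5+0-2=3
Step 6: prey: 1+0-0=1; pred: 3+0-1=2
Step 7: prey: 1+0-0=1; pred: 2+0-0=2
Steps 8-15: state stable at prey=1, pred=2 (no change)
No extinction within 15 steps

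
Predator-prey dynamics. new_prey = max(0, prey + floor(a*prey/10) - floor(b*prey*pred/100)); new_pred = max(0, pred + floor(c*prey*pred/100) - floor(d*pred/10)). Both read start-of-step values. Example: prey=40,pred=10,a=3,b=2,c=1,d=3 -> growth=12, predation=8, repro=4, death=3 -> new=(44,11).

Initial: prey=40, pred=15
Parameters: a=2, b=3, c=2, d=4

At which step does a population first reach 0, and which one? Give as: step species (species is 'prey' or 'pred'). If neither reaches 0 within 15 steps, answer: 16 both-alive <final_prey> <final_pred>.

Step 1: prey: 40+8-18=30; pred: 15+12-6=21
Step 2: prey: 30+6-18=18; pred: 21+12-8=25
Step 3: prey: 18+3-13=8; pred: 25+9-10=24
Step 4: prey: 8+1-5=4; pred: 24+3-9=18
Step 5: prey: 4+0-2=2; pred: 18+1-7=12
Step 6: prey: 2+0-0=2; pred: 12+0-4=8
Step 7: prey: 2+0-0=2; pred: 8+0-3=5
Step 8: prey: 2+0-0=2; pred: 5+0-2=3
Step 9: prey: 2+0-0=2; pred: 3+0-1=2
Step 10: prey: 2+0-0=2; pred: 2+0-0=2
Steps 11-15: state stable at prey=2, pred=2 (no change)
No extinction within 15 steps

Answer: 16 both-alive 2 2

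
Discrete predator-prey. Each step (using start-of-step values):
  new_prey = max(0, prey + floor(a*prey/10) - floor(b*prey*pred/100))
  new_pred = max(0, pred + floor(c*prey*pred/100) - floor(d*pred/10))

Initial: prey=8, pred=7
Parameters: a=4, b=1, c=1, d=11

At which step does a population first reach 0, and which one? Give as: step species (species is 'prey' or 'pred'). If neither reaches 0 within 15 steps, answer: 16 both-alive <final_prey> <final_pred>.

Answer: 1 pred

Derivation:
Step 1: prey: 8+3-0=11; pred: 7+0-7=0
First extinction: pred at step 1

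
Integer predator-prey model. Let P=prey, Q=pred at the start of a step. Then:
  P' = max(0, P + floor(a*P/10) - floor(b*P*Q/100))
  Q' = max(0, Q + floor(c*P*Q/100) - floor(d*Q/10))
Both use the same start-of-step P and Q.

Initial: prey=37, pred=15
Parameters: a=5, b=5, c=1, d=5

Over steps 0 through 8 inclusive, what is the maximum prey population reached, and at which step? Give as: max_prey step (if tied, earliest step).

Answer: 82 8

Derivation:
Step 1: prey: 37+18-27=28; pred: 15+5-7=13
Step 2: prey: 28+14-18=24; pred: 13+3-6=10
Step 3: prey: 24+12-12=24; pred: 10+2-5=7
Step 4: prey: 24+12-8=28; pred: 7+1-3=5
Step 5: prey: 28+14-7=35; pred: 5+1-2=4
Step 6: prey: 35+17-7=45; pred: 4+1-2=3
Step 7: prey: 45+22-6=61; pred: 3+1-1=3
Step 8: prey: 61+30-9=82; pred: 3+1-1=3
Max prey = 82 at step 8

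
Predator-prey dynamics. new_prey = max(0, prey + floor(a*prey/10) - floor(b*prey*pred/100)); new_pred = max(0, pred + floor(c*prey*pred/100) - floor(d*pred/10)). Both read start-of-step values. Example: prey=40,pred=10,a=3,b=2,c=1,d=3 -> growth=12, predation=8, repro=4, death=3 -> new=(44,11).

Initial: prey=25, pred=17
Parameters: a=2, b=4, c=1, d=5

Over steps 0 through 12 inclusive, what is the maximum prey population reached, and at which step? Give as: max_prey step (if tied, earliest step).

Step 1: prey: 25+5-17=13; pred: 17+4-8=13
Step 2: prey: 13+2-6=9; pred: 13+1-6=8
Step 3: prey: 9+1-2=8; pred: 8+0-4=4
Step 4: prey: 8+1-1=8; pred: 4+0-2=2
Step 5: prey: 8+1-0=9; pred: 2+0-1=1
Step 6: prey: 9+1-0=10; pred: 1+0-0=1
Step 7: prey: 10+2-0=12; pred: 1+0-0=1
Step 8: prey: 12+2-0=14; pred: 1+0-0=1
Step 9: prey: 14+2-0=16; pred: 1+0-0=1
Step 10: prey: 16+3-0=19; pred: 1+0-0=1
Step 11: prey: 19+3-0=22; pred: 1+0-0=1
Step 12: prey: 22+4-0=26; pred: 1+0-0=1
Max prey = 26 at step 12

Answer: 26 12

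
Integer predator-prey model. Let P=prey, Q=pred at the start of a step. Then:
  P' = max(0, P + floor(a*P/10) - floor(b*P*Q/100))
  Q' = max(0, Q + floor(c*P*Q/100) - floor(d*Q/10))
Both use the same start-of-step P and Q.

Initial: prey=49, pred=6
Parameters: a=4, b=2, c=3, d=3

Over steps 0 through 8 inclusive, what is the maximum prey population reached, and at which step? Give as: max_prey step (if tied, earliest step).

Answer: 72 2

Derivation:
Step 1: prey: 49+19-5=63; pred: 6+8-1=13
Step 2: prey: 63+25-16=72; pred: 13+24-3=34
Step 3: prey: 72+28-48=52; pred: 34+73-10=97
Step 4: prey: 52+20-100=0; pred: 97+151-29=219
Step 5: prey: 0+0-0=0; pred: 219+0-65=154
Step 6: prey: 0+0-0=0; pred: 154+0-46=108
Step 7: prey: 0+0-0=0; pred: 108+0-32=76
Step 8: prey: 0+0-0=0; pred: 76+0-22=54
Max prey = 72 at step 2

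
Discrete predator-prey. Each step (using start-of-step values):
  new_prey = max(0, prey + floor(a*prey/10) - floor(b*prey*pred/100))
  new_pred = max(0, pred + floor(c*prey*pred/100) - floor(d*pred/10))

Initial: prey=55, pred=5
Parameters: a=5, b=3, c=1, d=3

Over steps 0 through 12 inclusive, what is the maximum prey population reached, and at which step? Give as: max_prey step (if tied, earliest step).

Answer: 127 4

Derivation:
Step 1: prey: 55+27-8=74; pred: 5+2-1=6
Step 2: prey: 74+37-13=98; pred: 6+4-1=9
Step 3: prey: 98+49-26=121; pred: 9+8-2=15
Step 4: prey: 121+60-54=127; pred: 15+18-4=29
Step 5: prey: 127+63-110=80; pred: 29+36-8=57
Step 6: prey: 80+40-136=0; pred: 57+45-17=85
Step 7: prey: 0+0-0=0; pred: 85+0-25=60
Step 8: prey: 0+0-0=0; pred: 60+0-18=42
Step 9: prey: 0+0-0=0; pred: 42+0-12=30
Step 10: prey: 0+0-0=0; pred: 30+0-9=21
Step 11: prey: 0+0-0=0; pred: 21+0-6=15
Step 12: prey: 0+0-0=0; pred: 15+0-4=11
Max prey = 127 at step 4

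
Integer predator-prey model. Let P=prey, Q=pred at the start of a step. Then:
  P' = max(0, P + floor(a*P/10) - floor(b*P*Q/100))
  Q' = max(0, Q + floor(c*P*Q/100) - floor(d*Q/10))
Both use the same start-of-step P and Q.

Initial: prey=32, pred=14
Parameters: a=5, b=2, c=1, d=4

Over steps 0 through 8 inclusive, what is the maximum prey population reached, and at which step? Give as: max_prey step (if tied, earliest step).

Answer: 93 6

Derivation:
Step 1: prey: 32+16-8=40; pred: 14+4-5=13
Step 2: prey: 40+20-10=50; pred: 13+5-5=13
Step 3: prey: 50+25-13=62; pred: 13+6-5=14
Step 4: prey: 62+31-17=76; pred: 14+8-5=17
Step 5: prey: 76+38-25=89; pred: 17+12-6=23
Step 6: prey: 89+44-40=93; pred: 23+20-9=34
Step 7: prey: 93+46-63=76; pred: 34+31-13=52
Step 8: prey: 76+38-79=35; pred: 52+39-20=71
Max prey = 93 at step 6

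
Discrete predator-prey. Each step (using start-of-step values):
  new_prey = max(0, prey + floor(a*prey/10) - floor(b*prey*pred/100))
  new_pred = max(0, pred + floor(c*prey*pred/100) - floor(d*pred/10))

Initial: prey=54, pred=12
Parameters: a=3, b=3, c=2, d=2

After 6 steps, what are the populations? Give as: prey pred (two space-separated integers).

Answer: 0 32

Derivation:
Step 1: prey: 54+16-19=51; pred: 12+12-2=22
Step 2: prey: 51+15-33=33; pred: 22+22-4=40
Step 3: prey: 33+9-39=3; pred: 40+26-8=58
Step 4: prey: 3+0-5=0; pred: 58+3-11=50
Step 5: prey: 0+0-0=0; pred: 50+0-10=40
Step 6: prey: 0+0-0=0; pred: 40+0-8=32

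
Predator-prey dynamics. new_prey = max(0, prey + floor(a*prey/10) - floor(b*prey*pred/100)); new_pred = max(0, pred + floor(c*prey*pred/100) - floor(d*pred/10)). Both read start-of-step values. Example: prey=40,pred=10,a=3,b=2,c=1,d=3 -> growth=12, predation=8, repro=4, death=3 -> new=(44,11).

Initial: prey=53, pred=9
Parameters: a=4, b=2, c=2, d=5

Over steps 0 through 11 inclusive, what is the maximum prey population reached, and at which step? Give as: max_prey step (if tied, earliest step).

Answer: 73 2

Derivation:
Step 1: prey: 53+21-9=65; pred: 9+9-4=14
Step 2: prey: 65+26-18=73; pred: 14+18-7=25
Step 3: prey: 73+29-36=66; pred: 25+36-12=49
Step 4: prey: 66+26-64=28; pred: 49+64-24=89
Step 5: prey: 28+11-49=0; pred: 89+49-44=94
Step 6: prey: 0+0-0=0; pred: 94+0-47=47
Step 7: prey: 0+0-0=0; pred: 47+0-23=24
Step 8: prey: 0+0-0=0; pred: 24+0-12=12
Step 9: prey: 0+0-0=0; pred: 12+0-6=6
Step 10: prey: 0+0-0=0; pred: 6+0-3=3
Step 11: prey: 0+0-0=0; pred: 3+0-1=2
Max prey = 73 at step 2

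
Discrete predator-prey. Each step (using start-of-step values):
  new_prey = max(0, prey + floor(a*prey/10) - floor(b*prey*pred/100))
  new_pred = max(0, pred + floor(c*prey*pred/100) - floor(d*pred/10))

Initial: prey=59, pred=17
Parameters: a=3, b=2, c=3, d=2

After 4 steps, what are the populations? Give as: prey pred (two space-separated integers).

Answer: 0 131

Derivation:
Step 1: prey: 59+17-20=56; pred: 17+30-3=44
Step 2: prey: 56+16-49=23; pred: 44+73-8=109
Step 3: prey: 23+6-50=0; pred: 109+75-21=163
Step 4: prey: 0+0-0=0; pred: 163+0-32=131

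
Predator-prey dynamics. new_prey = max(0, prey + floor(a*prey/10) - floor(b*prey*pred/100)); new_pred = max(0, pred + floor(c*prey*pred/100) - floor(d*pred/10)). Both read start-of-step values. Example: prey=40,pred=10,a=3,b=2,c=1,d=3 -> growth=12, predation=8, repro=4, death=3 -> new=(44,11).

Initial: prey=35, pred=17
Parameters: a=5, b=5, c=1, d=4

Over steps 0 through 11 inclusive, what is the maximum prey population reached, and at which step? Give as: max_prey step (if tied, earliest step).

Step 1: prey: 35+17-29=23; pred: 17+5-6=16
Step 2: prey: 23+11-18=16; pred: 16+3-6=13
Step 3: prey: 16+8-10=14; pred: 13+2-5=10
Step 4: prey: 14+7-7=14; pred: 10+1-4=7
Step 5: prey: 14+7-4=17; pred: 7+0-2=5
Step 6: prey: 17+8-4=21; pred: 5+0-2=3
Step 7: prey: 21+10-3=28; pred: 3+0-1=2
Step 8: prey: 28+14-2=40; pred: 2+0-0=2
Step 9: prey: 40+20-4=56; pred: 2+0-0=2
Step 10: prey: 56+28-5=79; pred: 2+1-0=3
Step 11: prey: 79+39-11=107; pred: 3+2-1=4
Max prey = 107 at step 11

Answer: 107 11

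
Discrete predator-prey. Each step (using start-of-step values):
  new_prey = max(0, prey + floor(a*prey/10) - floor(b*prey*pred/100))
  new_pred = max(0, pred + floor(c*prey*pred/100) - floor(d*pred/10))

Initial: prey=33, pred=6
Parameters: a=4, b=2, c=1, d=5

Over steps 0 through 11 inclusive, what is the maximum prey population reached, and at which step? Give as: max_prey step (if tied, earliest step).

Step 1: prey: 33+13-3=43; pred: 6+1-3=4
Step 2: prey: 43+17-3=57; pred: 4+1-2=3
Step 3: prey: 57+22-3=76; pred: 3+1-1=3
Step 4: prey: 76+30-4=102; pred: 3+2-1=4
Step 5: prey: 102+40-8=134; pred: 4+4-2=6
Step 6: prey: 134+53-16=171; pred: 6+8-3=11
Step 7: prey: 171+68-37=202; pred: 11+18-5=24
Step 8: prey: 202+80-96=186; pred: 24+48-12=60
Step 9: prey: 186+74-223=37; pred: 60+111-30=141
Step 10: prey: 37+14-104=0; pred: 141+52-70=123
Step 11: prey: 0+0-0=0; pred: 123+0-61=62
Max prey = 202 at step 7

Answer: 202 7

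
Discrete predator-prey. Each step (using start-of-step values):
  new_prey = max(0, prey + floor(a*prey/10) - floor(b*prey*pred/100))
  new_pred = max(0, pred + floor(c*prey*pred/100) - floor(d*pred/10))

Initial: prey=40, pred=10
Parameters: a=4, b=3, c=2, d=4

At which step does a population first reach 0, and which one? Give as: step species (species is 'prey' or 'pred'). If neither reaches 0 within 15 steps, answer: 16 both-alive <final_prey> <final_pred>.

Step 1: prey: 40+16-12=44; pred: 10+8-4=14
Step 2: prey: 44+17-18=43; pred: 14+12-5=21
Step 3: prey: 43+17-27=33; pred: 21+18-8=31
Step 4: prey: 33+13-30=16; pred: 31+20-12=39
Step 5: prey: 16+6-18=4; pred: 39+12-15=36
Step 6: prey: 4+1-4=1; pred: 36+2-14=24
Step 7: prey: 1+0-0=1; pred: 24+0-9=15
Step 8: prey: 1+0-0=1; pred: 15+0-6=9
Step 9: prey: 1+0-0=1; pred: 9+0-3=6
Step 10: prey: 1+0-0=1; pred: 6+0-2=4
Step 11: prey: 1+0-0=1; pred: 4+0-1=3
Step 12: prey: 1+0-0=1; pred: 3+0-1=2
Step 13: prey: 1+0-0=1; pred: 2+0-0=2
Steps 14-15: state stable at prey=1, pred=2 (no change)
No extinction within 15 steps

Answer: 16 both-alive 1 2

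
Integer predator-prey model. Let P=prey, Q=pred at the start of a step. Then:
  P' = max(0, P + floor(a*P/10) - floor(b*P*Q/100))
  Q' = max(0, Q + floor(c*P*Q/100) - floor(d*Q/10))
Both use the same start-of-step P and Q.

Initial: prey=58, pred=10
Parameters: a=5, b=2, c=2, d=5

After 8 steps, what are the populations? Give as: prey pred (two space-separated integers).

Answer: 0 11

Derivation:
Step 1: prey: 58+29-11=76; pred: 10+11-5=16
Step 2: prey: 76+38-24=90; pred: 16+24-8=32
Step 3: prey: 90+45-57=78; pred: 32+57-16=73
Step 4: prey: 78+39-113=4; pred: 73+113-36=150
Step 5: prey: 4+2-12=0; pred: 150+12-75=87
Step 6: prey: 0+0-0=0; pred: 87+0-43=44
Step 7: prey: 0+0-0=0; pred: 44+0-22=22
Step 8: prey: 0+0-0=0; pred: 22+0-11=11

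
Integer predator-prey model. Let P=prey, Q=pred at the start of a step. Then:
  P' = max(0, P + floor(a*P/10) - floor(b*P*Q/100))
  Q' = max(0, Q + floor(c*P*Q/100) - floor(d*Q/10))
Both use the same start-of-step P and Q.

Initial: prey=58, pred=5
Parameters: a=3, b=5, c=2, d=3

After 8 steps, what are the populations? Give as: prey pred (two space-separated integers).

Answer: 0 9

Derivation:
Step 1: prey: 58+17-14=61; pred: 5+5-1=9
Step 2: prey: 61+18-27=52; pred: 9+10-2=17
Step 3: prey: 52+15-44=23; pred: 17+17-5=29
Step 4: prey: 23+6-33=0; pred: 29+13-8=34
Step 5: prey: 0+0-0=0; pred: 34+0-10=24
Step 6: prey: 0+0-0=0; pred: 24+0-7=17
Step 7: prey: 0+0-0=0; pred: 17+0-5=12
Step 8: prey: 0+0-0=0; pred: 12+0-3=9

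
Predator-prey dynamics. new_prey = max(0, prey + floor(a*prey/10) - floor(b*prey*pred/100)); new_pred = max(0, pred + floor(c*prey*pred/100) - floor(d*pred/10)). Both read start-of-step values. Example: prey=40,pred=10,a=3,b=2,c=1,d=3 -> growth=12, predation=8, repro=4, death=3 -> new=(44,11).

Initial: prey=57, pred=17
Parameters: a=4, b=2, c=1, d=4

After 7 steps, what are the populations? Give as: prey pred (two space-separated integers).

Answer: 17 27

Derivation:
Step 1: prey: 57+22-19=60; pred: 17+9-6=20
Step 2: prey: 60+24-24=60; pred: 20+12-8=24
Step 3: prey: 60+24-28=56; pred: 24+14-9=29
Step 4: prey: 56+22-32=46; pred: 29+16-11=34
Step 5: prey: 46+18-31=33; pred: 34+15-13=36
Step 6: prey: 33+13-23=23; pred: 36+11-14=33
Step 7: prey: 23+9-15=17; pred: 33+7-13=27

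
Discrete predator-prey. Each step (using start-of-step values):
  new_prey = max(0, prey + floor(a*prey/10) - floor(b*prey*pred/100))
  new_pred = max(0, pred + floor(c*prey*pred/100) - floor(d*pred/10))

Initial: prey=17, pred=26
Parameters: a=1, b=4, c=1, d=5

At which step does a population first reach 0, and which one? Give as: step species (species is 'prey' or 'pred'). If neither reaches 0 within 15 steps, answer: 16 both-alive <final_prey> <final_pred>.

Answer: 16 both-alive 1 1

Derivation:
Step 1: prey: 17+1-17=1; pred: 26+4-13=17
Step 2: prey: 1+0-0=1; pred: 17+0-8=9
Step 3: prey: 1+0-0=1; pred: 9+0-4=5
Step 4: prey: 1+0-0=1; pred: 5+0-2=3
Step 5: prey: 1+0-0=1; pred: 3+0-1=2
Step 6: prey: 1+0-0=1; pred: 2+0-1=1
Step 7: prey: 1+0-0=1; pred: 1+0-0=1
Steps 8-15: state stable at prey=1, pred=1 (no change)
No extinction within 15 steps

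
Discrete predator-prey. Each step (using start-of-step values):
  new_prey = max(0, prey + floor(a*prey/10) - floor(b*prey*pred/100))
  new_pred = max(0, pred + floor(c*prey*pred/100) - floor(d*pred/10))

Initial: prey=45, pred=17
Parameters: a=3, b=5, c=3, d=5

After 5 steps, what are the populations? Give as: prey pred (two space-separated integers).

Step 1: prey: 45+13-38=20; pred: 17+22-8=31
Step 2: prey: 20+6-31=0; pred: 31+18-15=34
Step 3: prey: 0+0-0=0; pred: 34+0-17=17
Step 4: prey: 0+0-0=0; pred: 17+0-8=9
Step 5: prey: 0+0-0=0; pred: 9+0-4=5

Answer: 0 5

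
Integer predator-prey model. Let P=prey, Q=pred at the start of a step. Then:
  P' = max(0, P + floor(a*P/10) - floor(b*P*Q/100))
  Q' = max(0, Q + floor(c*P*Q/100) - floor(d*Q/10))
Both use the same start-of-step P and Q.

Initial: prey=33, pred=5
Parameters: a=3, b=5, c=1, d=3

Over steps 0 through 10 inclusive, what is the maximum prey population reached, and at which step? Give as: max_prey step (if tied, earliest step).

Answer: 43 6

Derivation:
Step 1: prey: 33+9-8=34; pred: 5+1-1=5
Step 2: prey: 34+10-8=36; pred: 5+1-1=5
Step 3: prey: 36+10-9=37; pred: 5+1-1=5
Step 4: prey: 37+11-9=39; pred: 5+1-1=5
Step 5: prey: 39+11-9=41; pred: 5+1-1=5
Step 6: prey: 41+12-10=43; pred: 5+2-1=6
Step 7: prey: 43+12-12=43; pred: 6+2-1=7
Step 8: prey: 43+12-15=40; pred: 7+3-2=8
Step 9: prey: 40+12-16=36; pred: 8+3-2=9
Step 10: prey: 36+10-16=30; pred: 9+3-2=10
Max prey = 43 at step 6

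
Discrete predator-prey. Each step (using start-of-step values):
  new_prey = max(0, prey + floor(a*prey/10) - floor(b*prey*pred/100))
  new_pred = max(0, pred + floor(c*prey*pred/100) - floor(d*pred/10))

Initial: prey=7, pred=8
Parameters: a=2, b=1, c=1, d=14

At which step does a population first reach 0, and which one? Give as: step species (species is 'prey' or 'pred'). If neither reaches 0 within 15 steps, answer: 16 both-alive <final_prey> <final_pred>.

Answer: 1 pred

Derivation:
Step 1: prey: 7+1-0=8; pred: 8+0-11=0
First extinction: pred at step 1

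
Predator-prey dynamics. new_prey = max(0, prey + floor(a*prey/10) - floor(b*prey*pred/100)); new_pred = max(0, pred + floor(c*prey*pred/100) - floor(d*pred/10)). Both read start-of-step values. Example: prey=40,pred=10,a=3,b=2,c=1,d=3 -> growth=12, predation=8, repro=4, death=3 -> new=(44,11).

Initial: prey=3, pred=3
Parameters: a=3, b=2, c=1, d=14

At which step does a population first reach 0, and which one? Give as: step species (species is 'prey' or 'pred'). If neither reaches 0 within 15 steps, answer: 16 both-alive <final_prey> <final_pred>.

Step 1: prey: 3+0-0=3; pred: 3+0-4=0
First extinction: pred at step 1

Answer: 1 pred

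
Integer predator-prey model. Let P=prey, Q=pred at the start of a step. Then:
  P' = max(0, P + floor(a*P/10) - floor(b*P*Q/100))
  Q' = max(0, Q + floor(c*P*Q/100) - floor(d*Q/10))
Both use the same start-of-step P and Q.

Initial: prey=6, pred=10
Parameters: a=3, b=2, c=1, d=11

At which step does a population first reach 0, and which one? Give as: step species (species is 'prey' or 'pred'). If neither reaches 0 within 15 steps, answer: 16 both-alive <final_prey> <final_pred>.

Answer: 1 pred

Derivation:
Step 1: prey: 6+1-1=6; pred: 10+0-11=0
First extinction: pred at step 1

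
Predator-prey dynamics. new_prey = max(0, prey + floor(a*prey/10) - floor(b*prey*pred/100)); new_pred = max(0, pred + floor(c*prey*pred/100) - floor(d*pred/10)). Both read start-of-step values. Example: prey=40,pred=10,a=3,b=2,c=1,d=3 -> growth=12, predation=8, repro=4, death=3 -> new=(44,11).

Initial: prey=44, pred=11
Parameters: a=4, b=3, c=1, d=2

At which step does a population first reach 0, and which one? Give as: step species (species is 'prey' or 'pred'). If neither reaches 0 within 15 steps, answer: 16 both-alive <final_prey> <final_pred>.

Answer: 16 both-alive 6 6

Derivation:
Step 1: prey: 44+17-14=47; pred: 11+4-2=13
Step 2: prey: 47+18-18=47; pred: 13+6-2=17
Step 3: prey: 47+18-23=42; pred: 17+7-3=21
Step 4: prey: 42+16-26=32; pred: 21+8-4=25
Step 5: prey: 32+12-24=20; pred: 25+8-5=28
Step 6: prey: 20+8-16=12; pred: 28+5-5=28
Step 7: prey: 12+4-10=6; pred: 28+3-5=26
Step 8: prey: 6+2-4=4; pred: 26+1-5=22
Step 9: prey: 4+1-2=3; pred: 22+0-4=18
Step 10: prey: 3+1-1=3; pred: 18+0-3=15
Step 11: prey: 3+1-1=3; pred: 15+0-3=12
Step 12: prey: 3+1-1=3; pred: 12+0-2=10
Step 13: prey: 3+1-0=4; pred: 10+0-2=8
Step 14: prey: 4+1-0=5; pred: 8+0-1=7
Step 15: prey: 5+2-1=6; pred: 7+0-1=6
No extinction within 15 steps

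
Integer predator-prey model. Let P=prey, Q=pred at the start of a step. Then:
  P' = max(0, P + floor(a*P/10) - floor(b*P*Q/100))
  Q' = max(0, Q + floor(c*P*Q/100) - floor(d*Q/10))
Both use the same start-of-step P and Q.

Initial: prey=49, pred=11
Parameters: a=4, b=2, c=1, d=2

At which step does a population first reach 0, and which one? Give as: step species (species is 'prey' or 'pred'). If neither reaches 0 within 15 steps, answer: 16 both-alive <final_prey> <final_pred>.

Answer: 8 prey

Derivation:
Step 1: prey: 49+19-10=58; pred: 11+5-2=14
Step 2: prey: 58+23-16=65; pred: 14+8-2=20
Step 3: prey: 65+26-26=65; pred: 20+13-4=29
Step 4: prey: 65+26-37=54; pred: 29+18-5=42
Step 5: prey: 54+21-45=30; pred: 42+22-8=56
Step 6: prey: 30+12-33=9; pred: 56+16-11=61
Step 7: prey: 9+3-10=2; pred: 61+5-12=54
Step 8: prey: 2+0-2=0; pred: 54+1-10=45
First extinction: prey at step 8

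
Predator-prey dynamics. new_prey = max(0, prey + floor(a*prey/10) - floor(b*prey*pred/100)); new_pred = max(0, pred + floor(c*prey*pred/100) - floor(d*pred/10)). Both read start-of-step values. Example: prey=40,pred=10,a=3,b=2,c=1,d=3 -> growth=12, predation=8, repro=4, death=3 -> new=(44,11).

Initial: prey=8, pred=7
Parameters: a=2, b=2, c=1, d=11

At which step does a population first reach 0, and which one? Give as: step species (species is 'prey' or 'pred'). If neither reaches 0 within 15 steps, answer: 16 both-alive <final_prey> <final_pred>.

Step 1: prey: 8+1-1=8; pred: 7+0-7=0
First extinction: pred at step 1

Answer: 1 pred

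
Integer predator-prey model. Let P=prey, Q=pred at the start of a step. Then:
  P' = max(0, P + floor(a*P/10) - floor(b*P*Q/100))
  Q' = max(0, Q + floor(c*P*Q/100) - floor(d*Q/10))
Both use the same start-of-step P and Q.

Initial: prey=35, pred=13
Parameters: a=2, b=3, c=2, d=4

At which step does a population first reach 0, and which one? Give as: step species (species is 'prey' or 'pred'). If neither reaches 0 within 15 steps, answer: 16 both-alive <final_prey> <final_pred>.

Step 1: prey: 35+7-13=29; pred: 13+9-5=17
Step 2: prey: 29+5-14=20; pred: 17+9-6=20
Step 3: prey: 20+4-12=12; pred: 20+8-8=20
Step 4: prey: 12+2-7=7; pred: 20+4-8=16
Step 5: prey: 7+1-3=5; pred: 16+2-6=12
Step 6: prey: 5+1-1=5; pred: 12+1-4=9
Step 7: prey: 5+1-1=5; pred: 9+0-3=6
Step 8: prey: 5+1-0=6; pred: 6+0-2=4
Step 9: prey: 6+1-0=7; pred: 4+0-1=3
Step 10: prey: 7+1-0=8; pred: 3+0-1=2
Step 11: prey: 8+1-0=9; pred: 2+0-0=2
Step 12: prey: 9+1-0=10; pred: 2+0-0=2
Step 13: prey: 10+2-0=12; pred: 2+0-0=2
Step 14: prey: 12+2-0=14; pred: 2+0-0=2
Step 15: prey: 14+2-0=16; pred: 2+0-0=2
No extinction within 15 steps

Answer: 16 both-alive 16 2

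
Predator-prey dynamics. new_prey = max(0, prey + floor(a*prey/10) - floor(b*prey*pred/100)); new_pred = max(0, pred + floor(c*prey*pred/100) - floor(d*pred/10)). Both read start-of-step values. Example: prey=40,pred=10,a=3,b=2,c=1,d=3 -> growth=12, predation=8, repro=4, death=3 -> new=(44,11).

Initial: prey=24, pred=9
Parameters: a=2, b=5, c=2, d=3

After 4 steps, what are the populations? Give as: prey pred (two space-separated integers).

Step 1: prey: 24+4-10=18; pred: 9+4-2=11
Step 2: prey: 18+3-9=12; pred: 11+3-3=11
Step 3: prey: 12+2-6=8; pred: 11+2-3=10
Step 4: prey: 8+1-4=5; pred: 10+1-3=8

Answer: 5 8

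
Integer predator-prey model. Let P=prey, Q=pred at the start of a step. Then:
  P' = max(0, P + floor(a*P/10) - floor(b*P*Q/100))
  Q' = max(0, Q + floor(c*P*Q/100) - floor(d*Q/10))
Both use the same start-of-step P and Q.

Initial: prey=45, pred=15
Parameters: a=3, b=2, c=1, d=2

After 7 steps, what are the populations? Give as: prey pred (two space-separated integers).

Step 1: prey: 45+13-13=45; pred: 15+6-3=18
Step 2: prey: 45+13-16=42; pred: 18+8-3=23
Step 3: prey: 42+12-19=35; pred: 23+9-4=28
Step 4: prey: 35+10-19=26; pred: 28+9-5=32
Step 5: prey: 26+7-16=17; pred: 32+8-6=34
Step 6: prey: 17+5-11=11; pred: 34+5-6=33
Step 7: prey: 11+3-7=7; pred: 33+3-6=30

Answer: 7 30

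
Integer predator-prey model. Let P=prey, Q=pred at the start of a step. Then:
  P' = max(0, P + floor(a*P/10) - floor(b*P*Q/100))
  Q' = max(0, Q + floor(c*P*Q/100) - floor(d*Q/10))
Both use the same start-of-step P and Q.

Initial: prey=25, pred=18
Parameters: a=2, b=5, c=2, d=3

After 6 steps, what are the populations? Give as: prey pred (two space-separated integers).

Step 1: prey: 25+5-22=8; pred: 18+9-5=22
Step 2: prey: 8+1-8=1; pred: 22+3-6=19
Step 3: prey: 1+0-0=1; pred: 19+0-5=14
Step 4: prey: 1+0-0=1; pred: 14+0-4=10
Step 5: prey: 1+0-0=1; pred: 10+0-3=7
Step 6: prey: 1+0-0=1; pred: 7+0-2=5

Answer: 1 5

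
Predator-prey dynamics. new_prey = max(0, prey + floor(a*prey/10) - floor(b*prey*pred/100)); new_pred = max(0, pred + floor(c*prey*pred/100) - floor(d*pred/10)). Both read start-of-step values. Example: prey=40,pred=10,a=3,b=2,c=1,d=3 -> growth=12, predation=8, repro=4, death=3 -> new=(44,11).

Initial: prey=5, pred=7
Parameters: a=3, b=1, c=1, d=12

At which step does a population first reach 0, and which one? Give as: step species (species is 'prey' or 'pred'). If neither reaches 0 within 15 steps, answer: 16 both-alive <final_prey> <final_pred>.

Step 1: prey: 5+1-0=6; pred: 7+0-8=0
First extinction: pred at step 1

Answer: 1 pred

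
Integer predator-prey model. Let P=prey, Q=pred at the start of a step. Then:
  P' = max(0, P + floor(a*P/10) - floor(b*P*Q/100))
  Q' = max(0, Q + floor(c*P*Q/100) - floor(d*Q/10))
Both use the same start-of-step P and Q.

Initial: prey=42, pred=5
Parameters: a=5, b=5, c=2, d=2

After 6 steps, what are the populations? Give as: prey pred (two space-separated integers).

Step 1: prey: 42+21-10=53; pred: 5+4-1=8
Step 2: prey: 53+26-21=58; pred: 8+8-1=15
Step 3: prey: 58+29-43=44; pred: 15+17-3=29
Step 4: prey: 44+22-63=3; pred: 29+25-5=49
Step 5: prey: 3+1-7=0; pred: 49+2-9=42
Step 6: prey: 0+0-0=0; pred: 42+0-8=34

Answer: 0 34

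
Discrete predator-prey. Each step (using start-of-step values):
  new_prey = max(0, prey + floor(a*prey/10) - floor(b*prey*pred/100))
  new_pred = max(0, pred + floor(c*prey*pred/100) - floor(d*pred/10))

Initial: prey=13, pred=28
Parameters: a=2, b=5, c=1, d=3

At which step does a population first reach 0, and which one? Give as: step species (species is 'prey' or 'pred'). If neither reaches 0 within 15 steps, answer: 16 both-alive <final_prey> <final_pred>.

Answer: 1 prey

Derivation:
Step 1: prey: 13+2-18=0; pred: 28+3-8=23
First extinction: prey at step 1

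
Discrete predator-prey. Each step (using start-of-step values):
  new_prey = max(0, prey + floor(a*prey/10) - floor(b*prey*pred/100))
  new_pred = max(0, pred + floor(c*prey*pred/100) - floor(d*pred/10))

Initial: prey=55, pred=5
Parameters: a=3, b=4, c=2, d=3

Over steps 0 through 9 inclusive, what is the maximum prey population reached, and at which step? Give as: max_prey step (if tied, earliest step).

Answer: 60 1

Derivation:
Step 1: prey: 55+16-11=60; pred: 5+5-1=9
Step 2: prey: 60+18-21=57; pred: 9+10-2=17
Step 3: prey: 57+17-38=36; pred: 17+19-5=31
Step 4: prey: 36+10-44=2; pred: 31+22-9=44
Step 5: prey: 2+0-3=0; pred: 44+1-13=32
Step 6: prey: 0+0-0=0; pred: 32+0-9=23
Step 7: prey: 0+0-0=0; pred: 23+0-6=17
Step 8: prey: 0+0-0=0; pred: 17+0-5=12
Step 9: prey: 0+0-0=0; pred: 12+0-3=9
Max prey = 60 at step 1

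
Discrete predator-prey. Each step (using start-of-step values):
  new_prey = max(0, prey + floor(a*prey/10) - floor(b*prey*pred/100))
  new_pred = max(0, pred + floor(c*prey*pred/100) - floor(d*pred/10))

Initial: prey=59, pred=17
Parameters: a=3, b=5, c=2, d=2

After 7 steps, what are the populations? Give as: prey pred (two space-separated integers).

Step 1: prey: 59+17-50=26; pred: 17+20-3=34
Step 2: prey: 26+7-44=0; pred: 34+17-6=45
Step 3: prey: 0+0-0=0; pred: 45+0-9=36
Step 4: prey: 0+0-0=0; pred: 36+0-7=29
Step 5: prey: 0+0-0=0; pred: 29+0-5=24
Step 6: prey: 0+0-0=0; pred: 24+0-4=20
Step 7: prey: 0+0-0=0; pred: 20+0-4=16

Answer: 0 16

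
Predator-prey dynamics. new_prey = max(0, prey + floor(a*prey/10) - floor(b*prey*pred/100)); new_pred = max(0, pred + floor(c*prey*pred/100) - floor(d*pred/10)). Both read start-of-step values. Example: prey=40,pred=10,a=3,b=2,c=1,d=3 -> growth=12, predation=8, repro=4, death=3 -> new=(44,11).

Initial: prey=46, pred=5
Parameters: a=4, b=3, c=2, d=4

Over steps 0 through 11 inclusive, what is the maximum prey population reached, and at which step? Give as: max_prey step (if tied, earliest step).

Answer: 70 3

Derivation:
Step 1: prey: 46+18-6=58; pred: 5+4-2=7
Step 2: prey: 58+23-12=69; pred: 7+8-2=13
Step 3: prey: 69+27-26=70; pred: 13+17-5=25
Step 4: prey: 70+28-52=46; pred: 25+35-10=50
Step 5: prey: 46+18-69=0; pred: 50+46-20=76
Step 6: prey: 0+0-0=0; pred: 76+0-30=46
Step 7: prey: 0+0-0=0; pred: 46+0-18=28
Step 8: prey: 0+0-0=0; pred: 28+0-11=17
Step 9: prey: 0+0-0=0; pred: 17+0-6=11
Step 10: prey: 0+0-0=0; pred: 11+0-4=7
Step 11: prey: 0+0-0=0; pred: 7+0-2=5
Max prey = 70 at step 3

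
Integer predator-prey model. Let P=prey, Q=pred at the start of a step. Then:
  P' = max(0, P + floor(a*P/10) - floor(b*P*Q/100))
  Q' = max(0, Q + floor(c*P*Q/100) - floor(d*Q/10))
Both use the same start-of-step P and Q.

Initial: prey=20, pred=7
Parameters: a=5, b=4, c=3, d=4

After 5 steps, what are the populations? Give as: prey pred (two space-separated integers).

Answer: 11 33

Derivation:
Step 1: prey: 20+10-5=25; pred: 7+4-2=9
Step 2: prey: 25+12-9=28; pred: 9+6-3=12
Step 3: prey: 28+14-13=29; pred: 12+10-4=18
Step 4: prey: 29+14-20=23; pred: 18+15-7=26
Step 5: prey: 23+11-23=11; pred: 26+17-10=33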